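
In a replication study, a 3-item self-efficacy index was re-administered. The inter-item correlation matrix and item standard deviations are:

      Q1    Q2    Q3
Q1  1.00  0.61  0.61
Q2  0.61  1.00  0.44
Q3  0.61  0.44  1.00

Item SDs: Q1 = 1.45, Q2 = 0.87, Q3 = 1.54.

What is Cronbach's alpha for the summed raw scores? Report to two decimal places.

Σσ²ᵢ = 1.45² + 0.87² + 1.54² = 5.2310
Covariances σ_ij = r_ij · s_i · s_j:
  σ(Q1,Q2) = 0.61 × 1.45 × 0.87 = 0.7695
  σ(Q1,Q3) = 0.61 × 1.45 × 1.54 = 1.3621
  σ(Q2,Q3) = 0.44 × 0.87 × 1.54 = 0.5895
σ²_T = Σσ²ᵢ + 2·Σσ_ij = 5.2310 + 2 × 2.7211 = 10.6732
α = (3/2)·(1 − 5.2310/10.6732) = 0.76

Cronbach's alpha = 0.76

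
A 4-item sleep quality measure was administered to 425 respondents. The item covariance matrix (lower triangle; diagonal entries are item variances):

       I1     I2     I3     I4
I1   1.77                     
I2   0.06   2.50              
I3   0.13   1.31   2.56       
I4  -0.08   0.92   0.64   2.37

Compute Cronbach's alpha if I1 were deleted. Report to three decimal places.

α = 0.654

Remaining items: I2, I3, I4 (k = 3).
sum of item variances = 2.50 + 2.56 + 2.37 = 7.43
total variance = 7.43 + 2 × 2.87 = 13.17
α (item deleted) = (3/2)·(1 − 7.43/13.17) = 0.654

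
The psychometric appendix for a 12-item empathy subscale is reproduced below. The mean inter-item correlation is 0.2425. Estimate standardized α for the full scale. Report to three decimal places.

Standardized α = k·r̄ / (1 + (k−1)·r̄) = 12 × 0.2425 / (1 + 11 × 0.2425)
  = 2.9100 / 3.6675 = 0.793

standardized α = 0.793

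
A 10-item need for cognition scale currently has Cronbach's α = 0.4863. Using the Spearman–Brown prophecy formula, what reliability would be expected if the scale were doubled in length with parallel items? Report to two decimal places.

predicted reliability = 0.65

Length factor m = 2
α' = m·α / (1 + (m−1)·α)
   = 2 × 0.4863 / (1 + (2 − 1) × 0.4863)
   = 0.9726 / 1.4863 = 0.65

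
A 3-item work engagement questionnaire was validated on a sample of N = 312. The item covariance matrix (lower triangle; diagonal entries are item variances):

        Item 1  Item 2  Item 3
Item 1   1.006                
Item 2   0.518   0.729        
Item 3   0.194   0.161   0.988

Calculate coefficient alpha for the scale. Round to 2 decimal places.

ΣVar(i) = 1.006 + 0.729 + 0.988 = 2.723
Sum of off-diagonal covariances = 0.873
Var(T) = 2.723 + 2 × 0.873 = 4.469
α = (k/(k−1))·(1 − ΣVar(i)/Var(T)) = (3/2)·(1 − 2.723/4.469) = 0.59

α = 0.59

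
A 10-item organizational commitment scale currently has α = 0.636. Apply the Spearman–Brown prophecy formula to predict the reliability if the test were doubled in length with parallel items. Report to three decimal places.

predicted reliability = 0.778

Length factor m = 2
α' = m·α / (1 + (m−1)·α)
   = 2 × 0.636 / (1 + (2 − 1) × 0.636)
   = 1.2720 / 1.6360 = 0.778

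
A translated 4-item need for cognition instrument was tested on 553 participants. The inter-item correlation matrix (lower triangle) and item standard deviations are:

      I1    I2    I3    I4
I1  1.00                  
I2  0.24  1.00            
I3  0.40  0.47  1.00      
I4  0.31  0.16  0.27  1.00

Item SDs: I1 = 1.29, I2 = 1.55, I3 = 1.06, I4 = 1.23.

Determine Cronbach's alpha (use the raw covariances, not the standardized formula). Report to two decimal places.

Cronbach's alpha = 0.62

Σσ²ᵢ = 1.29² + 1.55² + 1.06² + 1.23² = 6.7031
Covariances σ_ij = r_ij · s_i · s_j:
  σ(I1,I2) = 0.24 × 1.29 × 1.55 = 0.4799
  σ(I1,I3) = 0.40 × 1.29 × 1.06 = 0.5470
  σ(I1,I4) = 0.31 × 1.29 × 1.23 = 0.4919
  σ(I2,I3) = 0.47 × 1.55 × 1.06 = 0.7722
  σ(I2,I4) = 0.16 × 1.55 × 1.23 = 0.3050
  σ(I3,I4) = 0.27 × 1.06 × 1.23 = 0.3520
σ²_T = Σσ²ᵢ + 2·Σσ_ij = 6.7031 + 2 × 2.9480 = 12.5991
α = (4/3)·(1 − 6.7031/12.5991) = 0.62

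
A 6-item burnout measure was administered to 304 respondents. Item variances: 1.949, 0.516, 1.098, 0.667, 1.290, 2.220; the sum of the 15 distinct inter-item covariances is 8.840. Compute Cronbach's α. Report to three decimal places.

α = 0.835

ΣVar(i) = 1.949 + 0.516 + 1.098 + 0.667 + 1.290 + 2.220 = 7.740
Sum of distinct covariances = 8.840
Var(T) = ΣVar(i) + 2·Σcov = 7.740 + 2 × 8.840 = 25.420
α = (6/5)·(1 − 7.740/25.420) = 0.835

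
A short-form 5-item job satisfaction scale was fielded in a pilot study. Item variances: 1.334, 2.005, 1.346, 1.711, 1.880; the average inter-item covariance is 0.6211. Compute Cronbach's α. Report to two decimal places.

Σσ²ᵢ = 1.334 + 2.005 + 1.346 + 1.711 + 1.880 = 8.276
Sum of the 10 distinct covariances = 10 × 0.6211 = 6.2110
σ²_T = Σσ²ᵢ + 2·Σcov = 8.276 + 2 × 6.2110 = 20.6980
α = (5/4)·(1 − 8.276/20.6980) = 0.75

Cronbach's α = 0.75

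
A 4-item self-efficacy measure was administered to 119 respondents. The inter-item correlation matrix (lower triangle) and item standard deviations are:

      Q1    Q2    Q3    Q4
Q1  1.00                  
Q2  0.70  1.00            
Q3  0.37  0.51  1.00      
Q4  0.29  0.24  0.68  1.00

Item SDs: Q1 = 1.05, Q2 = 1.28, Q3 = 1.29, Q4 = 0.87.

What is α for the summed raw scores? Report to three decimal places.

Σσ²ᵢ = 1.05² + 1.28² + 1.29² + 0.87² = 5.1619
Covariances σ_ij = r_ij · s_i · s_j:
  σ(Q1,Q2) = 0.70 × 1.05 × 1.28 = 0.9408
  σ(Q1,Q3) = 0.37 × 1.05 × 1.29 = 0.5012
  σ(Q1,Q4) = 0.29 × 1.05 × 0.87 = 0.2649
  σ(Q2,Q3) = 0.51 × 1.28 × 1.29 = 0.8421
  σ(Q2,Q4) = 0.24 × 1.28 × 0.87 = 0.2673
  σ(Q3,Q4) = 0.68 × 1.29 × 0.87 = 0.7632
σ²_T = Σσ²ᵢ + 2·Σσ_ij = 5.1619 + 2 × 3.5795 = 12.3209
α = (4/3)·(1 − 5.1619/12.3209) = 0.775

α = 0.775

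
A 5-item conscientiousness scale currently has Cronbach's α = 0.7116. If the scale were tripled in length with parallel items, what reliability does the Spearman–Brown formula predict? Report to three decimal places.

predicted reliability = 0.881

Length factor m = 3
α' = m·α / (1 + (m−1)·α)
   = 3 × 0.7116 / (1 + (3 − 1) × 0.7116)
   = 2.1348 / 2.4232 = 0.881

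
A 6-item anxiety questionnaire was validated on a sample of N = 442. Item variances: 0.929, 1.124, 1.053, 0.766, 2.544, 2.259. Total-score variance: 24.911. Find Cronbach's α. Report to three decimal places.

Σσ²ᵢ = 0.929 + 1.124 + 1.053 + 0.766 + 2.544 + 2.259 = 8.675
α = (k/(k−1))·(1 − Σσ²ᵢ/σ²_total) = (6/5)·(1 − 8.675/24.911) = 0.782

α = 0.782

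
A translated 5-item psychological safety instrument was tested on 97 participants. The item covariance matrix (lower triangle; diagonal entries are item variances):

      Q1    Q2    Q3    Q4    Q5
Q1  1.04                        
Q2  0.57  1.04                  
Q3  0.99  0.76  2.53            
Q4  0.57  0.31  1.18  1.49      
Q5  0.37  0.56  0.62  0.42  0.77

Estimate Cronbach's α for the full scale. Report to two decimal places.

sum of item variances = 1.04 + 1.04 + 2.53 + 1.49 + 0.77 = 6.87
Sum of the distinct covariances = 6.35
Var(T) = 6.87 + 2 × 6.35 = 19.57
α = (k/(k−1))·(1 − sum of item variances/Var(T)) = (5/4)·(1 − 6.87/19.57) = 0.81

α = 0.81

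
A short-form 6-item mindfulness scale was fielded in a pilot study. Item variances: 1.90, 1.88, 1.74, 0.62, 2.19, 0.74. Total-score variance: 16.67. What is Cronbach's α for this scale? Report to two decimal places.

Cronbach's α = 0.55

sum of item variances = 1.90 + 1.88 + 1.74 + 0.62 + 2.19 + 0.74 = 9.07
α = (k/(k−1))·(1 − sum of item variances/total variance) = (6/5)·(1 − 9.07/16.67) = 0.55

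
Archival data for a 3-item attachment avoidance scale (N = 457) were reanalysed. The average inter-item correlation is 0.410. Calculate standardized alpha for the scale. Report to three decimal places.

α = 0.676

Standardized α = k·r̄ / (1 + (k−1)·r̄) = 3 × 0.410 / (1 + 2 × 0.410)
  = 1.2300 / 1.8200 = 0.676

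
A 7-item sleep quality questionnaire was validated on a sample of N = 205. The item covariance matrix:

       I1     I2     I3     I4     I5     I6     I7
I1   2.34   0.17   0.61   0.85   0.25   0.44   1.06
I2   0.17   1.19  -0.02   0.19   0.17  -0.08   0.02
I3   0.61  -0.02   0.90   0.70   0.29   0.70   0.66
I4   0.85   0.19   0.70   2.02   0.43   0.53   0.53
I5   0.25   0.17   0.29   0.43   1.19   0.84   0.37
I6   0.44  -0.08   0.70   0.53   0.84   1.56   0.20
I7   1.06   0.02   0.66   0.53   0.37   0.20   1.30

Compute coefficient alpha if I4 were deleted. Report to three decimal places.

Remaining items: I1, I2, I3, I5, I6, I7 (k = 6).
ΣVar(i) = 2.34 + 1.19 + 0.90 + 1.19 + 1.56 + 1.30 = 8.48
σ²_T = 8.48 + 2 × 5.68 = 19.84
α (item deleted) = (6/5)·(1 − 8.48/19.84) = 0.687

α = 0.687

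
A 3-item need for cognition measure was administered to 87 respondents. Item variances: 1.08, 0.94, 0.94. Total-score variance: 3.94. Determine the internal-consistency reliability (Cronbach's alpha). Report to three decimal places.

sum of item variances = 1.08 + 0.94 + 0.94 = 2.96
α = (k/(k−1))·(1 − sum of item variances/total variance) = (3/2)·(1 − 2.96/3.94) = 0.373

α = 0.373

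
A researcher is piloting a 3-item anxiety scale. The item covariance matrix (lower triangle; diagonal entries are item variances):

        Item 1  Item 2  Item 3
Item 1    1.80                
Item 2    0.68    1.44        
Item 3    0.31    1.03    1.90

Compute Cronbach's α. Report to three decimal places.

α = 0.660

Σσ²ᵢ = 1.80 + 1.44 + 1.90 = 5.14
Σ_{i<j} σ_ij = 2.02
total variance = 5.14 + 2 × 2.02 = 9.18
α = (k/(k−1))·(1 − Σσ²ᵢ/total variance) = (3/2)·(1 − 5.14/9.18) = 0.660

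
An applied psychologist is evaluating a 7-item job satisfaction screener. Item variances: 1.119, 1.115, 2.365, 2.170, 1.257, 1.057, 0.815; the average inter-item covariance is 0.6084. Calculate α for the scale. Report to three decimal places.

α = 0.841

Σσ²ᵢ = 1.119 + 1.115 + 2.365 + 2.170 + 1.257 + 1.057 + 0.815 = 9.898
Sum of the 21 distinct covariances = 21 × 0.6084 = 12.7764
total variance = Σσ²ᵢ + 2·Σcov = 9.898 + 2 × 12.7764 = 35.4508
α = (7/6)·(1 − 9.898/35.4508) = 0.841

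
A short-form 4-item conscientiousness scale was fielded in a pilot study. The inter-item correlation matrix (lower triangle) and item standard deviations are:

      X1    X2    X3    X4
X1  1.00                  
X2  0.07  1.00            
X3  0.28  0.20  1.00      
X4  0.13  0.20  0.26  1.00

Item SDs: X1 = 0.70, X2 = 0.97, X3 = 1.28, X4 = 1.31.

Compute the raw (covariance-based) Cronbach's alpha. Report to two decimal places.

Σσ²ᵢ = 0.70² + 0.97² + 1.28² + 1.31² = 4.7854
Covariances σ_ij = r_ij · s_i · s_j:
  σ(X1,X2) = 0.07 × 0.70 × 0.97 = 0.0475
  σ(X1,X3) = 0.28 × 0.70 × 1.28 = 0.2509
  σ(X1,X4) = 0.13 × 0.70 × 1.31 = 0.1192
  σ(X2,X3) = 0.20 × 0.97 × 1.28 = 0.2483
  σ(X2,X4) = 0.20 × 0.97 × 1.31 = 0.2541
  σ(X3,X4) = 0.26 × 1.28 × 1.31 = 0.4360
σ²_T = Σσ²ᵢ + 2·Σσ_ij = 4.7854 + 2 × 1.3560 = 7.4974
α = (4/3)·(1 − 4.7854/7.4974) = 0.48

Cronbach's alpha = 0.48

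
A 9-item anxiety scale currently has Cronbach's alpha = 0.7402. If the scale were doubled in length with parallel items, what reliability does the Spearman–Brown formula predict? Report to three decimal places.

predicted reliability = 0.851

Length factor m = 2
α' = m·α / (1 + (m−1)·α)
   = 2 × 0.7402 / (1 + (2 − 1) × 0.7402)
   = 1.4804 / 1.7402 = 0.851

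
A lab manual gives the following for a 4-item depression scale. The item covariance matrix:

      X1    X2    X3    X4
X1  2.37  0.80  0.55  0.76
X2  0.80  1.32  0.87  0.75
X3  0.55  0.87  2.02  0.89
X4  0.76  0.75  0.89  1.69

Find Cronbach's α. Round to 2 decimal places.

Cronbach's α = 0.74

ΣVar(i) = 2.37 + 1.32 + 2.02 + 1.69 = 7.40
Sum of the distinct covariances = 4.62
σ²_T = 7.40 + 2 × 4.62 = 16.64
α = (k/(k−1))·(1 − ΣVar(i)/σ²_T) = (4/3)·(1 − 7.40/16.64) = 0.74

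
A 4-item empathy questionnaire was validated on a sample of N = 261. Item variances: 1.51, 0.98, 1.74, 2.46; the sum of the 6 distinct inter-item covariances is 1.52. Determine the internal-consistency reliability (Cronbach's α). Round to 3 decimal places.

α = 0.417

ΣVar(i) = 1.51 + 0.98 + 1.74 + 2.46 = 6.69
Sum of distinct covariances = 1.52
Var(T) = ΣVar(i) + 2·Σcov = 6.69 + 2 × 1.52 = 9.73
α = (4/3)·(1 − 6.69/9.73) = 0.417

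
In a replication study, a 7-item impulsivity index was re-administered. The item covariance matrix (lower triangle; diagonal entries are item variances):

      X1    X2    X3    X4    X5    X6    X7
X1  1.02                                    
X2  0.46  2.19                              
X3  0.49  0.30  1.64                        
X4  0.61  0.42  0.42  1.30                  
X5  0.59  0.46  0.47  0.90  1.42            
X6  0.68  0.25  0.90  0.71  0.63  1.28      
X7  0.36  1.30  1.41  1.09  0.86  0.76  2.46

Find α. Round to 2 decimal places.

Σσ²ᵢ = 1.02 + 2.19 + 1.64 + 1.30 + 1.42 + 1.28 + 2.46 = 11.31
Sum of the distinct covariances = 14.07
σ²_total = 11.31 + 2 × 14.07 = 39.45
α = (k/(k−1))·(1 − Σσ²ᵢ/σ²_total) = (7/6)·(1 − 11.31/39.45) = 0.83

α = 0.83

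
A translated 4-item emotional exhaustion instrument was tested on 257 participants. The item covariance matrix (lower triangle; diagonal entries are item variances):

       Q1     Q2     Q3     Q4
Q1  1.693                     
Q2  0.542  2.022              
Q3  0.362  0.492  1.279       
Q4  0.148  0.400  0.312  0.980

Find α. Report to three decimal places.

Σσᵢ² = 1.693 + 2.022 + 1.279 + 0.980 = 5.974
Sum of the distinct covariances = 2.256
σ²_T = 5.974 + 2 × 2.256 = 10.486
α = (k/(k−1))·(1 − Σσᵢ²/σ²_T) = (4/3)·(1 − 5.974/10.486) = 0.574

α = 0.574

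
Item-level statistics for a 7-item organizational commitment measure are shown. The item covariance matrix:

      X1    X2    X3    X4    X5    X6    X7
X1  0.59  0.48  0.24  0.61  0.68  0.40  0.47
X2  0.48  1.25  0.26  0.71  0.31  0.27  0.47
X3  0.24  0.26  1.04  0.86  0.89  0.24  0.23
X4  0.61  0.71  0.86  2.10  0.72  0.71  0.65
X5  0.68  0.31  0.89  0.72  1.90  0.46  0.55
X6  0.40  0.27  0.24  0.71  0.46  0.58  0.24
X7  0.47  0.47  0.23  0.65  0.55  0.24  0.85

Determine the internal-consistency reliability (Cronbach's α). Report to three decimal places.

Cronbach's α = 0.835

ΣVar(i) = 0.59 + 1.25 + 1.04 + 2.10 + 1.90 + 0.58 + 0.85 = 8.31
Σ_{i<j} σ_ij = 10.45
σ²_total = 8.31 + 2 × 10.45 = 29.21
α = (k/(k−1))·(1 − ΣVar(i)/σ²_total) = (7/6)·(1 − 8.31/29.21) = 0.835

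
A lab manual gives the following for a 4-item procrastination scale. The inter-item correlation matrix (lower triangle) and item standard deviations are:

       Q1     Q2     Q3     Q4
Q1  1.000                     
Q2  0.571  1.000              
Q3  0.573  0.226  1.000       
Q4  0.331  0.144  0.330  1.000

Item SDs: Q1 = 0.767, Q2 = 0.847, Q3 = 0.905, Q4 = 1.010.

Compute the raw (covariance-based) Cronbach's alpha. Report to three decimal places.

Σσ²ᵢ = 0.767² + 0.847² + 0.905² + 1.010² = 3.1448
Covariances σ_ij = r_ij · s_i · s_j:
  σ(Q1,Q2) = 0.571 × 0.767 × 0.847 = 0.3709
  σ(Q1,Q3) = 0.573 × 0.767 × 0.905 = 0.3977
  σ(Q1,Q4) = 0.331 × 0.767 × 1.010 = 0.2564
  σ(Q2,Q3) = 0.226 × 0.847 × 0.905 = 0.1732
  σ(Q2,Q4) = 0.144 × 0.847 × 1.010 = 0.1232
  σ(Q3,Q4) = 0.330 × 0.905 × 1.010 = 0.3016
σ²_T = Σσ²ᵢ + 2·Σσ_ij = 3.1448 + 2 × 1.6230 = 6.3908
α = (4/3)·(1 − 3.1448/6.3908) = 0.677

Cronbach's alpha = 0.677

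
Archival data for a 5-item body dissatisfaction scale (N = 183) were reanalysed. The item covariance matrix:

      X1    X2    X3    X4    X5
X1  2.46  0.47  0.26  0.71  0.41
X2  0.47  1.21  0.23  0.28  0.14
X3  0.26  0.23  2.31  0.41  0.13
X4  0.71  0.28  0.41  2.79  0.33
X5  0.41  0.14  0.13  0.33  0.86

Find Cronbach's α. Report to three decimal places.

sum of item variances = 2.46 + 1.21 + 2.31 + 2.79 + 0.86 = 9.63
Sum of the distinct covariances = 3.37
σ²_T = 9.63 + 2 × 3.37 = 16.37
α = (k/(k−1))·(1 − sum of item variances/σ²_T) = (5/4)·(1 − 9.63/16.37) = 0.515

α = 0.515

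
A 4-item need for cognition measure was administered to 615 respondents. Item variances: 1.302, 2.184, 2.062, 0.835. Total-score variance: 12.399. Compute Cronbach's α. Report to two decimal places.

Cronbach's α = 0.65

ΣVar(i) = 1.302 + 2.184 + 2.062 + 0.835 = 6.383
α = (k/(k−1))·(1 − ΣVar(i)/total variance) = (4/3)·(1 − 6.383/12.399) = 0.65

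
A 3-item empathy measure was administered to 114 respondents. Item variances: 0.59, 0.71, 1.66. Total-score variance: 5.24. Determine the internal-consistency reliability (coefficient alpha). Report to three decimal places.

coefficient alpha = 0.653

Σσᵢ² = 0.59 + 0.71 + 1.66 = 2.96
α = (k/(k−1))·(1 − Σσᵢ²/total variance) = (3/2)·(1 − 2.96/5.24) = 0.653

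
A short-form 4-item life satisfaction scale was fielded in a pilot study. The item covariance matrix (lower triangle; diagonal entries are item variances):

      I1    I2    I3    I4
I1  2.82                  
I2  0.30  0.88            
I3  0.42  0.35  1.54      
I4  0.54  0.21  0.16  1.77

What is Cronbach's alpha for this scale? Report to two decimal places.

α = 0.48

Σσᵢ² = 2.82 + 0.88 + 1.54 + 1.77 = 7.01
Sum of the distinct covariances = 1.98
σ²_T = 7.01 + 2 × 1.98 = 10.97
α = (k/(k−1))·(1 − Σσᵢ²/σ²_T) = (4/3)·(1 − 7.01/10.97) = 0.48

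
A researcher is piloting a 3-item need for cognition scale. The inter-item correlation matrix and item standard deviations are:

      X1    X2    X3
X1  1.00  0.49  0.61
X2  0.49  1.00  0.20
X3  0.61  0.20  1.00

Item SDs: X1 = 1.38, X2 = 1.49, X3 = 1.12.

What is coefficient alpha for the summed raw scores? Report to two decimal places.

Σσ²ᵢ = 1.38² + 1.49² + 1.12² = 5.3789
Covariances σ_ij = r_ij · s_i · s_j:
  σ(X1,X2) = 0.49 × 1.38 × 1.49 = 1.0075
  σ(X1,X3) = 0.61 × 1.38 × 1.12 = 0.9428
  σ(X2,X3) = 0.20 × 1.49 × 1.12 = 0.3338
σ²_T = Σσ²ᵢ + 2·Σσ_ij = 5.3789 + 2 × 2.2841 = 9.9471
α = (3/2)·(1 − 5.3789/9.9471) = 0.69

α = 0.69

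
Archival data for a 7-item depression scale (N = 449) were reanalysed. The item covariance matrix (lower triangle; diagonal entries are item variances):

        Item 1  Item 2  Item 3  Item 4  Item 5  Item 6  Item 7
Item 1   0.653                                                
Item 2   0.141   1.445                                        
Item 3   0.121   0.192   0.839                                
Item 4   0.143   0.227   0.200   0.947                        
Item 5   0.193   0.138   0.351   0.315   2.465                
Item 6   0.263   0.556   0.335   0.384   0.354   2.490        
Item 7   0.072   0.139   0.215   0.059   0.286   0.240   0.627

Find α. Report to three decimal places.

Σσᵢ² = 0.653 + 1.445 + 0.839 + 0.947 + 2.465 + 2.490 + 0.627 = 9.466
Sum of off-diagonal covariances = 4.924
Var(T) = 9.466 + 2 × 4.924 = 19.314
α = (k/(k−1))·(1 − Σσᵢ²/Var(T)) = (7/6)·(1 − 9.466/19.314) = 0.595

α = 0.595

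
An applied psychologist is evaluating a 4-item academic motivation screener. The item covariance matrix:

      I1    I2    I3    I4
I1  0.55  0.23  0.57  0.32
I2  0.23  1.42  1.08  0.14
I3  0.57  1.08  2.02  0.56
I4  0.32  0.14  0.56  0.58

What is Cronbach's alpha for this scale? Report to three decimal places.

sum of item variances = 0.55 + 1.42 + 2.02 + 0.58 = 4.57
Sum of the distinct covariances = 2.90
σ²_total = 4.57 + 2 × 2.90 = 10.37
α = (k/(k−1))·(1 − sum of item variances/σ²_total) = (4/3)·(1 − 4.57/10.37) = 0.746

Cronbach's alpha = 0.746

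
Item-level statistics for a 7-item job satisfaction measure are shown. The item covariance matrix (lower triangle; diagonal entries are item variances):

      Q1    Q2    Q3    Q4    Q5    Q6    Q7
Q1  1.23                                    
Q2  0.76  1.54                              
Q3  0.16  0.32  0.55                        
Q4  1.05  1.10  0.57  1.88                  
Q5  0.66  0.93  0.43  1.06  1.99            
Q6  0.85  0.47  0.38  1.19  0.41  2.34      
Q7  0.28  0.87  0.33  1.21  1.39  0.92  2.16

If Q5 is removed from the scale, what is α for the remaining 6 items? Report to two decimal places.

α = 0.82

Remaining items: Q1, Q2, Q3, Q4, Q6, Q7 (k = 6).
sum of item variances = 1.23 + 1.54 + 0.55 + 1.88 + 2.34 + 2.16 = 9.70
total variance = 9.70 + 2 × 10.46 = 30.62
α (item deleted) = (6/5)·(1 − 9.70/30.62) = 0.82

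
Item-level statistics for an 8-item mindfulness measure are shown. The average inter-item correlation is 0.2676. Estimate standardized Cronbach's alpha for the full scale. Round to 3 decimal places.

standardized Cronbach's alpha = 0.745

Standardized α = k·r̄ / (1 + (k−1)·r̄) = 8 × 0.2676 / (1 + 7 × 0.2676)
  = 2.1408 / 2.8732 = 0.745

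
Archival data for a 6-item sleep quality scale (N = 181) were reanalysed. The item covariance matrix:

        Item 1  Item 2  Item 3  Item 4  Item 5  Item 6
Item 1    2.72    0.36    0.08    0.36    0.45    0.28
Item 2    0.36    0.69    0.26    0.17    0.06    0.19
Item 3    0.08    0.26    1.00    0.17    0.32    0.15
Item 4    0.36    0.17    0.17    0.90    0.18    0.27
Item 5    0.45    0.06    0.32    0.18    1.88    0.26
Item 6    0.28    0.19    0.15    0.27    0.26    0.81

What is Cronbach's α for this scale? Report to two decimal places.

α = 0.57

sum of item variances = 2.72 + 0.69 + 1.00 + 0.90 + 1.88 + 0.81 = 8.00
Sum of the distinct covariances = 3.56
σ²_T = 8.00 + 2 × 3.56 = 15.12
α = (k/(k−1))·(1 − sum of item variances/σ²_T) = (6/5)·(1 − 8.00/15.12) = 0.57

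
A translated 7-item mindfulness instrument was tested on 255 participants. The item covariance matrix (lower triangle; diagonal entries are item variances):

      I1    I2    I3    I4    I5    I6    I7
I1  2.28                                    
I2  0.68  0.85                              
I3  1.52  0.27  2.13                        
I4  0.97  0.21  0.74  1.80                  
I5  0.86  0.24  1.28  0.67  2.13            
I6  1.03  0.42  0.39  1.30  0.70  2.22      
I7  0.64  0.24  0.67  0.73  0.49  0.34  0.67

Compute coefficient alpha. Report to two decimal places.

sum of item variances = 2.28 + 0.85 + 2.13 + 1.80 + 2.13 + 2.22 + 0.67 = 12.08
Sum of off-diagonal covariances = 14.39
σ²_T = 12.08 + 2 × 14.39 = 40.86
α = (k/(k−1))·(1 − sum of item variances/σ²_T) = (7/6)·(1 − 12.08/40.86) = 0.82

coefficient alpha = 0.82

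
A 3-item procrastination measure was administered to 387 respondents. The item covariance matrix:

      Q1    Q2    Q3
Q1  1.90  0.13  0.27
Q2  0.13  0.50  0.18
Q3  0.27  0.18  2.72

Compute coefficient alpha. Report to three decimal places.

Σσᵢ² = 1.90 + 0.50 + 2.72 = 5.12
Sum of off-diagonal covariances = 0.58
σ²_total = 5.12 + 2 × 0.58 = 6.28
α = (k/(k−1))·(1 − Σσᵢ²/σ²_total) = (3/2)·(1 − 5.12/6.28) = 0.277

α = 0.277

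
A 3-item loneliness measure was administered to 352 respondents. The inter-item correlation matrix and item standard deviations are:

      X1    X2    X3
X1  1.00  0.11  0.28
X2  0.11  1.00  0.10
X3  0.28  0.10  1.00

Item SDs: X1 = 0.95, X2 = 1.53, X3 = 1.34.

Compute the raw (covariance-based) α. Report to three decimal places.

α = 0.334

Σσ²ᵢ = 0.95² + 1.53² + 1.34² = 5.0390
Covariances σ_ij = r_ij · s_i · s_j:
  σ(X1,X2) = 0.11 × 0.95 × 1.53 = 0.1599
  σ(X1,X3) = 0.28 × 0.95 × 1.34 = 0.3564
  σ(X2,X3) = 0.10 × 1.53 × 1.34 = 0.2050
σ²_T = Σσ²ᵢ + 2·Σσ_ij = 5.0390 + 2 × 0.7213 = 6.4816
α = (3/2)·(1 − 5.0390/6.4816) = 0.334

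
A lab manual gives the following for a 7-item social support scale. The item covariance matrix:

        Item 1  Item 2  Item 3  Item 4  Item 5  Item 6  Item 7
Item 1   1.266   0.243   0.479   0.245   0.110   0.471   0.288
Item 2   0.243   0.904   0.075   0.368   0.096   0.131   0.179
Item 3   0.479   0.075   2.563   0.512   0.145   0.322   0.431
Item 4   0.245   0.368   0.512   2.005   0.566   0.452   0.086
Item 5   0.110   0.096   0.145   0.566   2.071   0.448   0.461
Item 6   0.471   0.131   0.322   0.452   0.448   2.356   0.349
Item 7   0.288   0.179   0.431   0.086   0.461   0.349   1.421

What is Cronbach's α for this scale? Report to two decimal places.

Cronbach's α = 0.59

sum of item variances = 1.266 + 0.904 + 2.563 + 2.005 + 2.071 + 2.356 + 1.421 = 12.586
Sum of off-diagonal covariances = 6.457
σ²_total = 12.586 + 2 × 6.457 = 25.500
α = (k/(k−1))·(1 − sum of item variances/σ²_total) = (7/6)·(1 − 12.586/25.500) = 0.59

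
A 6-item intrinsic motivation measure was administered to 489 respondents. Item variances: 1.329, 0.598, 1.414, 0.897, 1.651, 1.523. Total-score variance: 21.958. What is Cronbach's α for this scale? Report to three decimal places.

Cronbach's α = 0.795

Σσᵢ² = 1.329 + 0.598 + 1.414 + 0.897 + 1.651 + 1.523 = 7.412
α = (k/(k−1))·(1 − Σσᵢ²/σ²_total) = (6/5)·(1 − 7.412/21.958) = 0.795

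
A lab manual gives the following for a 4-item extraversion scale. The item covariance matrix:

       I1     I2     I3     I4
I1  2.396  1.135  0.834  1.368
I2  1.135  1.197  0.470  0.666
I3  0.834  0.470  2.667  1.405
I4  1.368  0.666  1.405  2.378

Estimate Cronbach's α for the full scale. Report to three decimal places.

Cronbach's α = 0.769

ΣVar(i) = 2.396 + 1.197 + 2.667 + 2.378 = 8.638
Sum of off-diagonal covariances = 5.878
total variance = 8.638 + 2 × 5.878 = 20.394
α = (k/(k−1))·(1 − ΣVar(i)/total variance) = (4/3)·(1 − 8.638/20.394) = 0.769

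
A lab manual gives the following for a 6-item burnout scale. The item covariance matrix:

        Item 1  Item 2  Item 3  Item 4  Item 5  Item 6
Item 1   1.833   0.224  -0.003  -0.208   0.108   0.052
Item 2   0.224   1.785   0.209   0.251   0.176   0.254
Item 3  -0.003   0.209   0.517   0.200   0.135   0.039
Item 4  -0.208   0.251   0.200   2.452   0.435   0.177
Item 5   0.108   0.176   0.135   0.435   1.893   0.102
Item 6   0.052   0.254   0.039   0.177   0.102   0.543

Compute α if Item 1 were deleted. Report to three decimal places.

α = 0.444

Remaining items: Item 2, Item 3, Item 4, Item 5, Item 6 (k = 5).
sum of item variances = 1.785 + 0.517 + 2.452 + 1.893 + 0.543 = 7.190
σ²_T = 7.190 + 2 × 1.978 = 11.146
α (item deleted) = (5/4)·(1 − 7.190/11.146) = 0.444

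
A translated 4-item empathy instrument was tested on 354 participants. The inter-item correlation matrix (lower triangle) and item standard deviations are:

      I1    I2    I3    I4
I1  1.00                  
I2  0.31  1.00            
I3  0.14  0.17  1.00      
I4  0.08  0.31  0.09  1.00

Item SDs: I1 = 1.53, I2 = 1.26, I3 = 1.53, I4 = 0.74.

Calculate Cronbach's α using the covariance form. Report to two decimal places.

α = 0.45

Σσ²ᵢ = 1.53² + 1.26² + 1.53² + 0.74² = 6.8170
Covariances σ_ij = r_ij · s_i · s_j:
  σ(I1,I2) = 0.31 × 1.53 × 1.26 = 0.5976
  σ(I1,I3) = 0.14 × 1.53 × 1.53 = 0.3277
  σ(I1,I4) = 0.08 × 1.53 × 0.74 = 0.0906
  σ(I2,I3) = 0.17 × 1.26 × 1.53 = 0.3277
  σ(I2,I4) = 0.31 × 1.26 × 0.74 = 0.2890
  σ(I3,I4) = 0.09 × 1.53 × 0.74 = 0.1019
σ²_T = Σσ²ᵢ + 2·Σσ_ij = 6.8170 + 2 × 1.7345 = 10.2860
α = (4/3)·(1 − 6.8170/10.2860) = 0.45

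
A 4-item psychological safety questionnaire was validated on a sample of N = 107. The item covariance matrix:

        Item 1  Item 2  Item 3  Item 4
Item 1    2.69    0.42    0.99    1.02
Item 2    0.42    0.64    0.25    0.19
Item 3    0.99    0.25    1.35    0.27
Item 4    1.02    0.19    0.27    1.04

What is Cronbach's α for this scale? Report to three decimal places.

Cronbach's α = 0.698

Σσ²ᵢ = 2.69 + 0.64 + 1.35 + 1.04 = 5.72
Sum of the distinct covariances = 3.14
Var(T) = 5.72 + 2 × 3.14 = 12.00
α = (k/(k−1))·(1 − Σσ²ᵢ/Var(T)) = (4/3)·(1 − 5.72/12.00) = 0.698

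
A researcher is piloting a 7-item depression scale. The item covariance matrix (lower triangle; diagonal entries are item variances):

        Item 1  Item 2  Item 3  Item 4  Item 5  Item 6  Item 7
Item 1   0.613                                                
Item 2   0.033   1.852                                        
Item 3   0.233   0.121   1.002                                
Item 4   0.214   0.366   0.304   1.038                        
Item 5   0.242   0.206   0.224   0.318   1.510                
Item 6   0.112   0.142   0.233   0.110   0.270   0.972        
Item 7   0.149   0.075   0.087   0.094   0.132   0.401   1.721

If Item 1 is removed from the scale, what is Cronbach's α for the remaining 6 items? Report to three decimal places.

Cronbach's α = 0.519

Remaining items: Item 2, Item 3, Item 4, Item 5, Item 6, Item 7 (k = 6).
sum of item variances = 1.852 + 1.002 + 1.038 + 1.510 + 0.972 + 1.721 = 8.095
total variance = 8.095 + 2 × 3.083 = 14.261
α (item deleted) = (6/5)·(1 − 8.095/14.261) = 0.519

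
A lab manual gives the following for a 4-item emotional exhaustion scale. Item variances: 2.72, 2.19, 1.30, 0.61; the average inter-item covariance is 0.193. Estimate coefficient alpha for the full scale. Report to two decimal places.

ΣVar(i) = 2.72 + 2.19 + 1.30 + 0.61 = 6.82
Sum of the 6 distinct covariances = 6 × 0.193 = 1.158
σ²_total = ΣVar(i) + 2·Σcov = 6.82 + 2 × 1.158 = 9.136
α = (4/3)·(1 − 6.82/9.136) = 0.34

coefficient alpha = 0.34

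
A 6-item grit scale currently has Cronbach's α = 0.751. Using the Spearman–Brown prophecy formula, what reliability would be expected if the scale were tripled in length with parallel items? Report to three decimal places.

Length factor m = 3
α' = m·α / (1 + (m−1)·α)
   = 3 × 0.751 / (1 + (3 − 1) × 0.751)
   = 2.2530 / 2.5020 = 0.900

predicted reliability = 0.900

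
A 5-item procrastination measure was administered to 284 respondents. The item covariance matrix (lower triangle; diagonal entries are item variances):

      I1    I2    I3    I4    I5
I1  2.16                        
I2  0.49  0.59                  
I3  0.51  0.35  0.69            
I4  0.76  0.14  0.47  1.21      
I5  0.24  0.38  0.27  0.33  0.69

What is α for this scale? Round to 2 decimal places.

α = 0.75

Σσᵢ² = 2.16 + 0.59 + 0.69 + 1.21 + 0.69 = 5.34
Σ_{i<j} σ_ij = 3.94
σ²_total = 5.34 + 2 × 3.94 = 13.22
α = (k/(k−1))·(1 − Σσᵢ²/σ²_total) = (5/4)·(1 − 5.34/13.22) = 0.75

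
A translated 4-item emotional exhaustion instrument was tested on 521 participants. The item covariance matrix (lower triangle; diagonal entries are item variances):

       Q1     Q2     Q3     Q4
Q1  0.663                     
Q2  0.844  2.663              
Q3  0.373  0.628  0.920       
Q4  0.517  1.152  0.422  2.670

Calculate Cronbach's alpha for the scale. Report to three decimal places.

α = 0.710

Σσ²ᵢ = 0.663 + 2.663 + 0.920 + 2.670 = 6.916
Sum of the distinct covariances = 3.936
σ²_T = 6.916 + 2 × 3.936 = 14.788
α = (k/(k−1))·(1 − Σσ²ᵢ/σ²_T) = (4/3)·(1 − 6.916/14.788) = 0.710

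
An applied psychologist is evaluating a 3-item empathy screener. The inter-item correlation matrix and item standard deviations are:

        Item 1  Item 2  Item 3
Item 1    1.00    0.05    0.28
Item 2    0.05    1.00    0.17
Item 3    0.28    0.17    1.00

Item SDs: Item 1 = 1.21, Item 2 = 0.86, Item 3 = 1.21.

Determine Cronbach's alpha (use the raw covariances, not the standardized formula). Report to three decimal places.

Σσ²ᵢ = 1.21² + 0.86² + 1.21² = 3.6678
Covariances σ_ij = r_ij · s_i · s_j:
  σ(Item 1,Item 2) = 0.05 × 1.21 × 0.86 = 0.0520
  σ(Item 1,Item 3) = 0.28 × 1.21 × 1.21 = 0.4099
  σ(Item 2,Item 3) = 0.17 × 0.86 × 1.21 = 0.1769
σ²_T = Σσ²ᵢ + 2·Σσ_ij = 3.6678 + 2 × 0.6388 = 4.9454
α = (3/2)·(1 − 3.6678/4.9454) = 0.388

Cronbach's alpha = 0.388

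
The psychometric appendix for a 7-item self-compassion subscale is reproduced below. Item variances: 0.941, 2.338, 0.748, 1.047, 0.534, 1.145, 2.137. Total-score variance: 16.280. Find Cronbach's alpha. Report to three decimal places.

α = 0.530

Σσᵢ² = 0.941 + 2.338 + 0.748 + 1.047 + 0.534 + 1.145 + 2.137 = 8.890
α = (k/(k−1))·(1 − Σσᵢ²/total variance) = (7/6)·(1 − 8.890/16.280) = 0.530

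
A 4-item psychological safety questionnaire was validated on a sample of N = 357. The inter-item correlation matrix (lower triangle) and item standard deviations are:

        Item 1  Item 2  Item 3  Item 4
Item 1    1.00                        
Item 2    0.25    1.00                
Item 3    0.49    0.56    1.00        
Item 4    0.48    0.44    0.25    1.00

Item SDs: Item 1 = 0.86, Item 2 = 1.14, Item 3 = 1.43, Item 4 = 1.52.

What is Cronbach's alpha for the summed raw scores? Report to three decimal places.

α = 0.715

Σσ²ᵢ = 0.86² + 1.14² + 1.43² + 1.52² = 6.3945
Covariances σ_ij = r_ij · s_i · s_j:
  σ(Item 1,Item 2) = 0.25 × 0.86 × 1.14 = 0.2451
  σ(Item 1,Item 3) = 0.49 × 0.86 × 1.43 = 0.6026
  σ(Item 1,Item 4) = 0.48 × 0.86 × 1.52 = 0.6275
  σ(Item 2,Item 3) = 0.56 × 1.14 × 1.43 = 0.9129
  σ(Item 2,Item 4) = 0.44 × 1.14 × 1.52 = 0.7624
  σ(Item 3,Item 4) = 0.25 × 1.43 × 1.52 = 0.5434
σ²_T = Σσ²ᵢ + 2·Σσ_ij = 6.3945 + 2 × 3.6939 = 13.7823
α = (4/3)·(1 − 6.3945/13.7823) = 0.715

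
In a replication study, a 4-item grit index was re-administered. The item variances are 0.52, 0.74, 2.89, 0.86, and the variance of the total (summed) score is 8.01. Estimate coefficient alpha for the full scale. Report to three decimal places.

Σσᵢ² = 0.52 + 0.74 + 2.89 + 0.86 = 5.01
α = (k/(k−1))·(1 − Σσᵢ²/σ²_total) = (4/3)·(1 − 5.01/8.01) = 0.499

α = 0.499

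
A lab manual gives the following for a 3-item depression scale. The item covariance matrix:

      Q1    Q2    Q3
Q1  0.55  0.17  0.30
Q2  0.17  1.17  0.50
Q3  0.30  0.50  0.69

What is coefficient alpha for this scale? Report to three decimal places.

α = 0.669

sum of item variances = 0.55 + 1.17 + 0.69 = 2.41
Σ_{i<j} σ_ij = 0.97
σ²_total = 2.41 + 2 × 0.97 = 4.35
α = (k/(k−1))·(1 − sum of item variances/σ²_total) = (3/2)·(1 − 2.41/4.35) = 0.669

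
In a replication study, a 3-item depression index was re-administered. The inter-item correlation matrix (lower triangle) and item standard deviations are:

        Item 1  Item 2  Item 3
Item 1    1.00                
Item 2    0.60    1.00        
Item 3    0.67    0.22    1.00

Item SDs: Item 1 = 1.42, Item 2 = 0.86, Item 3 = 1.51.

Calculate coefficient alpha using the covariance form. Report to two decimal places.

Σσ²ᵢ = 1.42² + 0.86² + 1.51² = 5.0361
Covariances σ_ij = r_ij · s_i · s_j:
  σ(Item 1,Item 2) = 0.60 × 1.42 × 0.86 = 0.7327
  σ(Item 1,Item 3) = 0.67 × 1.42 × 1.51 = 1.4366
  σ(Item 2,Item 3) = 0.22 × 0.86 × 1.51 = 0.2857
σ²_T = Σσ²ᵢ + 2·Σσ_ij = 5.0361 + 2 × 2.4550 = 9.9461
α = (3/2)·(1 − 5.0361/9.9461) = 0.74

coefficient alpha = 0.74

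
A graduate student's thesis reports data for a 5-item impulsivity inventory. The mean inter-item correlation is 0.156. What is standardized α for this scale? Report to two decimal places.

Standardized α = k·r̄ / (1 + (k−1)·r̄) = 5 × 0.156 / (1 + 4 × 0.156)
  = 0.7800 / 1.6240 = 0.48

standardized α = 0.48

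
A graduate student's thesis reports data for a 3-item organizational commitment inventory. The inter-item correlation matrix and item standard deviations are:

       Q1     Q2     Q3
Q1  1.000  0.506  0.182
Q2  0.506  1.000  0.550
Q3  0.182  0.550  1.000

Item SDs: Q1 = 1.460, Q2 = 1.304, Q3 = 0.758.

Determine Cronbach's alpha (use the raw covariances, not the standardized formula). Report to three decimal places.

Σσ²ᵢ = 1.460² + 1.304² + 0.758² = 4.4066
Covariances σ_ij = r_ij · s_i · s_j:
  σ(Q1,Q2) = 0.506 × 1.460 × 1.304 = 0.9633
  σ(Q1,Q3) = 0.182 × 1.460 × 0.758 = 0.2014
  σ(Q2,Q3) = 0.550 × 1.304 × 0.758 = 0.5436
σ²_T = Σσ²ᵢ + 2·Σσ_ij = 4.4066 + 2 × 1.7083 = 7.8232
α = (3/2)·(1 − 4.4066/7.8232) = 0.655

Cronbach's alpha = 0.655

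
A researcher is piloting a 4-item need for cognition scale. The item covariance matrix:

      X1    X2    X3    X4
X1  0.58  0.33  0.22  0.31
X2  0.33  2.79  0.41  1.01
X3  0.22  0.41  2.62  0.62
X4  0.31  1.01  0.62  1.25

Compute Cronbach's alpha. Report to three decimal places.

α = 0.593

sum of item variances = 0.58 + 2.79 + 2.62 + 1.25 = 7.24
Sum of off-diagonal covariances = 2.90
total variance = 7.24 + 2 × 2.90 = 13.04
α = (k/(k−1))·(1 − sum of item variances/total variance) = (4/3)·(1 − 7.24/13.04) = 0.593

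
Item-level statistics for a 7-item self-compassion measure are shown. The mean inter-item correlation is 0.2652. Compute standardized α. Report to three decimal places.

Standardized α = k·r̄ / (1 + (k−1)·r̄) = 7 × 0.2652 / (1 + 6 × 0.2652)
  = 1.8564 / 2.5912 = 0.716

standardized α = 0.716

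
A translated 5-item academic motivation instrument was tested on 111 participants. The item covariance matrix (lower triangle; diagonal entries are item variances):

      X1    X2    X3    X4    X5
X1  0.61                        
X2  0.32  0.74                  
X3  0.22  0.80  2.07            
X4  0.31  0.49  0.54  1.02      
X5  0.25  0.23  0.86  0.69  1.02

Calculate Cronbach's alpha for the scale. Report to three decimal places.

Σσ²ᵢ = 0.61 + 0.74 + 2.07 + 1.02 + 1.02 = 5.46
Σ_{i<j} σ_ij = 4.71
σ²_total = 5.46 + 2 × 4.71 = 14.88
α = (k/(k−1))·(1 − Σσ²ᵢ/σ²_total) = (5/4)·(1 − 5.46/14.88) = 0.791

Cronbach's alpha = 0.791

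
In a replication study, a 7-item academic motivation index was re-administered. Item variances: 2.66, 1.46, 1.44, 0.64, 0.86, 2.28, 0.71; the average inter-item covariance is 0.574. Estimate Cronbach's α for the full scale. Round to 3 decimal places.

Σσᵢ² = 2.66 + 1.46 + 1.44 + 0.64 + 0.86 + 2.28 + 0.71 = 10.05
Sum of the 21 distinct covariances = 21 × 0.574 = 12.054
total variance = Σσᵢ² + 2·Σcov = 10.05 + 2 × 12.054 = 34.158
α = (7/6)·(1 − 10.05/34.158) = 0.823

Cronbach's α = 0.823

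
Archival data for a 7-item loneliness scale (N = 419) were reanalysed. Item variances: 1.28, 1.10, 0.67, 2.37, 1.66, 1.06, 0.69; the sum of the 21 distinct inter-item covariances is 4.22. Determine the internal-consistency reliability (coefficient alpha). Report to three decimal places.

α = 0.570

Σσ²ᵢ = 1.28 + 1.10 + 0.67 + 2.37 + 1.66 + 1.06 + 0.69 = 8.83
Sum of distinct covariances = 4.22
σ²_total = Σσ²ᵢ + 2·Σcov = 8.83 + 2 × 4.22 = 17.27
α = (7/6)·(1 − 8.83/17.27) = 0.570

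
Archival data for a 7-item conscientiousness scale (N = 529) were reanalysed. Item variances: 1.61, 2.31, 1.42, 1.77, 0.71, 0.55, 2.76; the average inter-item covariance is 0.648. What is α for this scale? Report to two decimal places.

α = 0.83

Σσ²ᵢ = 1.61 + 2.31 + 1.42 + 1.77 + 0.71 + 0.55 + 2.76 = 11.13
Sum of the 21 distinct covariances = 21 × 0.648 = 13.608
σ²_T = Σσ²ᵢ + 2·Σcov = 11.13 + 2 × 13.608 = 38.346
α = (7/6)·(1 − 11.13/38.346) = 0.83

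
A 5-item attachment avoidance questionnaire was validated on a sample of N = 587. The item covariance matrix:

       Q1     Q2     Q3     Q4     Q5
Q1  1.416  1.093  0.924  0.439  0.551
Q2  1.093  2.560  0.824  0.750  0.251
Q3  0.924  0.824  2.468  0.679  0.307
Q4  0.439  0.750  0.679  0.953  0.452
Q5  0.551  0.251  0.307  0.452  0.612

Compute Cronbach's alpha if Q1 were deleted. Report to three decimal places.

Remaining items: Q2, Q3, Q4, Q5 (k = 4).
Σσ²ᵢ = 2.560 + 2.468 + 0.953 + 0.612 = 6.593
σ²_T = 6.593 + 2 × 3.263 = 13.119
α (item deleted) = (4/3)·(1 − 6.593/13.119) = 0.663

α = 0.663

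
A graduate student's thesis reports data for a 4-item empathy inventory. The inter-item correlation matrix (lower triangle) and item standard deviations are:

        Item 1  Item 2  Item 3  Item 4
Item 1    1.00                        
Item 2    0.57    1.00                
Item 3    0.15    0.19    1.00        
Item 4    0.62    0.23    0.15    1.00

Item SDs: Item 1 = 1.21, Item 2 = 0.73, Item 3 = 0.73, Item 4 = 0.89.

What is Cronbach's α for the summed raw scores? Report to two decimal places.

Σσ²ᵢ = 1.21² + 0.73² + 0.73² + 0.89² = 3.3220
Covariances σ_ij = r_ij · s_i · s_j:
  σ(Item 1,Item 2) = 0.57 × 1.21 × 0.73 = 0.5035
  σ(Item 1,Item 3) = 0.15 × 1.21 × 0.73 = 0.1325
  σ(Item 1,Item 4) = 0.62 × 1.21 × 0.89 = 0.6677
  σ(Item 2,Item 3) = 0.19 × 0.73 × 0.73 = 0.1013
  σ(Item 2,Item 4) = 0.23 × 0.73 × 0.89 = 0.1494
  σ(Item 3,Item 4) = 0.15 × 0.73 × 0.89 = 0.0975
σ²_T = Σσ²ᵢ + 2·Σσ_ij = 3.3220 + 2 × 1.6519 = 6.6258
α = (4/3)·(1 − 3.3220/6.6258) = 0.66

Cronbach's α = 0.66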